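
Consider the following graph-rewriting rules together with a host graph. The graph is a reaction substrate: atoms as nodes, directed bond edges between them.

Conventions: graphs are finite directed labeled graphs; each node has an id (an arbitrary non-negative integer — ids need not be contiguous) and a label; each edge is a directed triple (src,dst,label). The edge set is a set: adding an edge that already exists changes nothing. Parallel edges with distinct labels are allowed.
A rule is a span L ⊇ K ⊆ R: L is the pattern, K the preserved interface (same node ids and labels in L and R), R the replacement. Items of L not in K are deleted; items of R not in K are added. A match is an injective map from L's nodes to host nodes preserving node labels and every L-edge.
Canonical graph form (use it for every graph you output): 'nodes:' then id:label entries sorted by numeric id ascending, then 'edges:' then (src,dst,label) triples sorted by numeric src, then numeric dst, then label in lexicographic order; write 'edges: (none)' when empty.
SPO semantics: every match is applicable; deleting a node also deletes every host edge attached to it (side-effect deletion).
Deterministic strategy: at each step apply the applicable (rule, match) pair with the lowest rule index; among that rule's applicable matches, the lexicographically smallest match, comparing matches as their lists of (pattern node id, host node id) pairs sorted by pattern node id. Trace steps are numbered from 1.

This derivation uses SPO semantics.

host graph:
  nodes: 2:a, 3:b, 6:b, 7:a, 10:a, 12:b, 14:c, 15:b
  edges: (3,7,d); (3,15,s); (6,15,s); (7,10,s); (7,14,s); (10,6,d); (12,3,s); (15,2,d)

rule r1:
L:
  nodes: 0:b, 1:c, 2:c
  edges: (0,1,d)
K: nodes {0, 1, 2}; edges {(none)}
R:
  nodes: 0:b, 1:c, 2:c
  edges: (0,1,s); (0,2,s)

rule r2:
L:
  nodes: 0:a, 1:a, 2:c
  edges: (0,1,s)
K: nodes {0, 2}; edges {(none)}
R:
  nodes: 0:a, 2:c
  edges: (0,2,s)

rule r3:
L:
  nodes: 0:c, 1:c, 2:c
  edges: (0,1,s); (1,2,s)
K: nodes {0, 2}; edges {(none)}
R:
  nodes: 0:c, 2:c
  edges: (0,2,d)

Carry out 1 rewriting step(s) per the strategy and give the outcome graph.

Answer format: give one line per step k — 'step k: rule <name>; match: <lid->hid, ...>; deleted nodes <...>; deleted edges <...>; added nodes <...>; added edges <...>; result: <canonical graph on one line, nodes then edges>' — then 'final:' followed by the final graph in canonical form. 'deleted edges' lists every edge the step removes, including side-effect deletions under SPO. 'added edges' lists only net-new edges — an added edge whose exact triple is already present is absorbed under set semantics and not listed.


step 1: rule r2; match: 0->7, 1->10, 2->14; deleted nodes 10; deleted edges (7,10,s); (10,6,d); added nodes (none); added edges (none); result: nodes: 2:a, 3:b, 6:b, 7:a, 12:b, 14:c, 15:b edges: (3,7,d); (3,15,s); (6,15,s); (7,14,s); (12,3,s); (15,2,d)
final:
nodes: 2:a, 3:b, 6:b, 7:a, 12:b, 14:c, 15:b
edges: (3,7,d); (3,15,s); (6,15,s); (7,14,s); (12,3,s); (15,2,d)


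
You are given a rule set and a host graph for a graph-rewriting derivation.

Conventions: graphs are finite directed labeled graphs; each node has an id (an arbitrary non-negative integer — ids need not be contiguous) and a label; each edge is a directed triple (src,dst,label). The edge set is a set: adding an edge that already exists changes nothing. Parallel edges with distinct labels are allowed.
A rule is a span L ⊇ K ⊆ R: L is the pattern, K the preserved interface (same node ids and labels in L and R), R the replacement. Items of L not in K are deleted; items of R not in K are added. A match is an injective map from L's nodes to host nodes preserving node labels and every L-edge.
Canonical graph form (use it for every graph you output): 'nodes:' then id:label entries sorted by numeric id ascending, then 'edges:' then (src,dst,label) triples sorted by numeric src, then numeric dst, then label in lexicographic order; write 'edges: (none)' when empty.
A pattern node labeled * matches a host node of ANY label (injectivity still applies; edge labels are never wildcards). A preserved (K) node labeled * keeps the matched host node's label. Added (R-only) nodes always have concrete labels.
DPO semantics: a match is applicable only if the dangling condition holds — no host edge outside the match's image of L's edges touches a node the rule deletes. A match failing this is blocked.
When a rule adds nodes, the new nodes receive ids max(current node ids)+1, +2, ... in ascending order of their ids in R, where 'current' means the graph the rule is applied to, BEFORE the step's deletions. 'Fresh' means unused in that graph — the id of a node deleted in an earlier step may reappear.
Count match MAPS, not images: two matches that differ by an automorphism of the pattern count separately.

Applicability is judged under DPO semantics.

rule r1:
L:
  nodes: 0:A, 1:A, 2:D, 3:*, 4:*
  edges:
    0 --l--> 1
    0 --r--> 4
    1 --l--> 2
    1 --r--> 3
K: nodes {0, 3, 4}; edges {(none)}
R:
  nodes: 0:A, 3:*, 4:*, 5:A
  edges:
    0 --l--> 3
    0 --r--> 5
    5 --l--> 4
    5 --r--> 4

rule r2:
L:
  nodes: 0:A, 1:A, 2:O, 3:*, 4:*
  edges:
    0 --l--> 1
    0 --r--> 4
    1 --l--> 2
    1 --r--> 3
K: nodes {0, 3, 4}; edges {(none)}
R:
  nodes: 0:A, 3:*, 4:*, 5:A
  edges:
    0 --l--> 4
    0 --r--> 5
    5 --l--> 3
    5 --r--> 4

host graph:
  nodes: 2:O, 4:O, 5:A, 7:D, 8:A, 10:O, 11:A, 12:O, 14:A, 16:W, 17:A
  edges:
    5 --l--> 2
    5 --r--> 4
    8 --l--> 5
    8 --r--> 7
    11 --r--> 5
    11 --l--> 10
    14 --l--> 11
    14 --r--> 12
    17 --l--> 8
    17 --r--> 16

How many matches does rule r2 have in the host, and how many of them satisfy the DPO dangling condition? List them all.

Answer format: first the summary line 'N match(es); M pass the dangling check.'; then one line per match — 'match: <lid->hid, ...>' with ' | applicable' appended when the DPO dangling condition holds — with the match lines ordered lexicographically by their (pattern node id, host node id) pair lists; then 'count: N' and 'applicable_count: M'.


2 match(es); 1 pass the dangling check.
match: 0->8, 1->5, 2->2, 3->4, 4->7
match: 0->14, 1->11, 2->10, 3->5, 4->12 | applicable
count: 2
applicable_count: 1


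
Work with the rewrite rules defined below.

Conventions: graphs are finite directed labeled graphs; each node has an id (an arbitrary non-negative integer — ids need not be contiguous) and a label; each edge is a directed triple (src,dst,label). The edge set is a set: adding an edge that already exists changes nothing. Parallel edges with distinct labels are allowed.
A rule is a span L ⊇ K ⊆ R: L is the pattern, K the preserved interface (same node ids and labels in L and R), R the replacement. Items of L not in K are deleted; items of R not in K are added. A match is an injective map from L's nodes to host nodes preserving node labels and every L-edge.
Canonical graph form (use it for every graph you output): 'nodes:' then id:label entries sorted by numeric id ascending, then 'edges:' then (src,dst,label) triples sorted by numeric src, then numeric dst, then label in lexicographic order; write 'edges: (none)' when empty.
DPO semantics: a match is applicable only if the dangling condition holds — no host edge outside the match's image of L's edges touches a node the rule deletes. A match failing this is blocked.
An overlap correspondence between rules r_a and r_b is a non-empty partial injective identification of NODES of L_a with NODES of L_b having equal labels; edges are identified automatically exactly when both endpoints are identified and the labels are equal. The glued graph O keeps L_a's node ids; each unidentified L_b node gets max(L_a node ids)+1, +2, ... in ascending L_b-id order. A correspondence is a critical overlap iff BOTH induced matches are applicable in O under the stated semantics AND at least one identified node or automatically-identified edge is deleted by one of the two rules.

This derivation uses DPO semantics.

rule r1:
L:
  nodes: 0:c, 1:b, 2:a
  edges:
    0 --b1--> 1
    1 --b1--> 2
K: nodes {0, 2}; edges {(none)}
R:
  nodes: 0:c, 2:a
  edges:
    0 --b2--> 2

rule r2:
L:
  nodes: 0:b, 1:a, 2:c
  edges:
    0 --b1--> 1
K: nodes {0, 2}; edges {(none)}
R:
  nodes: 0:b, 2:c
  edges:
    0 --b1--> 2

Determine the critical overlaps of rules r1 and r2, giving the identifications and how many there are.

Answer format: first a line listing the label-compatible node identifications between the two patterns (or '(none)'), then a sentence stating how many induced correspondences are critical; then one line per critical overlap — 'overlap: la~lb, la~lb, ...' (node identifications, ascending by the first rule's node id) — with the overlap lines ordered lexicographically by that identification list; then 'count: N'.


label-compatible node identifications between L(r1) and L(r2): 0~2, 1~0, 2~1
2 of the induced correspondences are critical overlaps of r1 and r2.
overlap: 0~2, 1~0, 2~1
overlap: 1~0, 2~1
count: 2


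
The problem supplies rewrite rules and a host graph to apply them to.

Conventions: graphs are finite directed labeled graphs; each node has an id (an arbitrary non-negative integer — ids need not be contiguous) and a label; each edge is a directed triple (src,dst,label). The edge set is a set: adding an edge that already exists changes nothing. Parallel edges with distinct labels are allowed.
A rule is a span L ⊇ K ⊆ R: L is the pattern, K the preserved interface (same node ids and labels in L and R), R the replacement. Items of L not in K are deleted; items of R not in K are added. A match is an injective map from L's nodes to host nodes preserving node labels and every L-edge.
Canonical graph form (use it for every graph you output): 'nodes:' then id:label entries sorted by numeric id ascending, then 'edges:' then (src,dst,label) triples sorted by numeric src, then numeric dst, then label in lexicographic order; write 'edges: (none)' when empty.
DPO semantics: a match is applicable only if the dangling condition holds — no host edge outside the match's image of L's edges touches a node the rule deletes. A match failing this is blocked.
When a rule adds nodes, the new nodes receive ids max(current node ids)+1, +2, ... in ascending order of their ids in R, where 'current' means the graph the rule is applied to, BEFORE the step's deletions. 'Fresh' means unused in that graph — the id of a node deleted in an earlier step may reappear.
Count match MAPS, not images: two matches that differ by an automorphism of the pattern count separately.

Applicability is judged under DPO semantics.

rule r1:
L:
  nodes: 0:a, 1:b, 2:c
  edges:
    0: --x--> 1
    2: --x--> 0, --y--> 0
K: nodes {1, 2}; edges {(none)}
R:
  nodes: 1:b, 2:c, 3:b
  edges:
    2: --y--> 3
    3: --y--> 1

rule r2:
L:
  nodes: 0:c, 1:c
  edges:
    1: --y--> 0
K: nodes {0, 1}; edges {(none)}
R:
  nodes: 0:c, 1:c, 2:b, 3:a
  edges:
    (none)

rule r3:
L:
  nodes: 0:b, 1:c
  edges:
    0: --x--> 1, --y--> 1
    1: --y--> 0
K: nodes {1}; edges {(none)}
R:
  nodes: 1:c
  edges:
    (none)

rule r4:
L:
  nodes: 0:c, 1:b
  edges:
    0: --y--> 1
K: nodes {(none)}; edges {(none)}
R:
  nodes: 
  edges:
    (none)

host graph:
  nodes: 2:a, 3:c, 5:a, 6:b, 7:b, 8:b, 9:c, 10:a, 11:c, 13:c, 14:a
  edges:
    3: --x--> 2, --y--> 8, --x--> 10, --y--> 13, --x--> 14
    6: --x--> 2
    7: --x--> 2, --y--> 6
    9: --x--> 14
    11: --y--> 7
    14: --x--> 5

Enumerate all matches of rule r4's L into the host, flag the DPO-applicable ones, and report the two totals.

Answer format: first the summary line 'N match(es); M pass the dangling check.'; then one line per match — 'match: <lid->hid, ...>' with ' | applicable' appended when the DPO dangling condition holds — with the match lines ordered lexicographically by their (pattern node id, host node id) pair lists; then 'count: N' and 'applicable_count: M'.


2 match(es); 0 pass the dangling check.
match: 0->3, 1->8
match: 0->11, 1->7
count: 2
applicable_count: 0


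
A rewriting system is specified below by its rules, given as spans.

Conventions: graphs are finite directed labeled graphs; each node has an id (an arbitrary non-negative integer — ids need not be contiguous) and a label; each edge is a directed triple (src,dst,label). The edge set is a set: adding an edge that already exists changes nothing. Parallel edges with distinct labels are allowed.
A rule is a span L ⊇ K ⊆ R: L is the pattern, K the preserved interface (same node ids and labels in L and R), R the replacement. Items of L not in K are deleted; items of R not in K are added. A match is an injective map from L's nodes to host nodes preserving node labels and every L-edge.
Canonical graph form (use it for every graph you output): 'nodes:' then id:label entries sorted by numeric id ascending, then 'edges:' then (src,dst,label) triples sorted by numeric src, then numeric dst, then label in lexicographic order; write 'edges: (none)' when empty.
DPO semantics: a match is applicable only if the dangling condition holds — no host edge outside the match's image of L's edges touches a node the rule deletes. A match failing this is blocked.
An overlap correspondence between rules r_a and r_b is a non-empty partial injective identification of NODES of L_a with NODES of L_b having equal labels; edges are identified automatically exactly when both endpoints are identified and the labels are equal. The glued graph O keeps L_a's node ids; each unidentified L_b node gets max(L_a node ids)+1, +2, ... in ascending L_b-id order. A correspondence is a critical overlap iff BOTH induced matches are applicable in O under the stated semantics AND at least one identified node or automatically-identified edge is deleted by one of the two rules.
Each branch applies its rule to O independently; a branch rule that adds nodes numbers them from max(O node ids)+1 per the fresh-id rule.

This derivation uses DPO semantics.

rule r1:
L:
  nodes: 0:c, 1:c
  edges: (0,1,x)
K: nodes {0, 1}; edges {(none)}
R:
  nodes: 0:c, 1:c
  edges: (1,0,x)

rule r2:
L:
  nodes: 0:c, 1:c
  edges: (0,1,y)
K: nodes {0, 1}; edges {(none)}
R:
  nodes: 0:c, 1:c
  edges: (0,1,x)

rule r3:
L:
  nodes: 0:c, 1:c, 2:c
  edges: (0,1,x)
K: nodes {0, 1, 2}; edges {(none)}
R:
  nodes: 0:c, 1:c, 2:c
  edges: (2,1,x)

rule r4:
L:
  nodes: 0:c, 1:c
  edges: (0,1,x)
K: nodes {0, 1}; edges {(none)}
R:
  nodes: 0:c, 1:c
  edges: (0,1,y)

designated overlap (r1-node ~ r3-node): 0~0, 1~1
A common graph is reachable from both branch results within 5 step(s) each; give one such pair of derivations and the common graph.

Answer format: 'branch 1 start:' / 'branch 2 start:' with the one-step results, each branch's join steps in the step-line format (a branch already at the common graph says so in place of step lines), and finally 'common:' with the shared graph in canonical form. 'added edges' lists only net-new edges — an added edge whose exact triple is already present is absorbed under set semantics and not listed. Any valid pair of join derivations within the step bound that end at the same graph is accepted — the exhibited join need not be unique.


branch 1 start:
nodes: 0:c, 1:c, 2:c
edges: (1,0,x)
branch 2 start:
nodes: 0:c, 1:c, 2:c
edges: (2,1,x)
branch 1 step 1: rule r1; match: 0->1, 1->0; deleted nodes (none); deleted edges (1,0,x); added nodes (none); added edges (0,1,x); result: nodes: 0:c, 1:c, 2:c edges: (0,1,x)
branch 2 step 1: rule r3; match: 0->2, 1->1, 2->0; deleted nodes (none); deleted edges (2,1,x); added nodes (none); added edges (0,1,x); result: nodes: 0:c, 1:c, 2:c edges: (0,1,x)
common:
nodes: 0:c, 1:c, 2:c
edges: (0,1,x)


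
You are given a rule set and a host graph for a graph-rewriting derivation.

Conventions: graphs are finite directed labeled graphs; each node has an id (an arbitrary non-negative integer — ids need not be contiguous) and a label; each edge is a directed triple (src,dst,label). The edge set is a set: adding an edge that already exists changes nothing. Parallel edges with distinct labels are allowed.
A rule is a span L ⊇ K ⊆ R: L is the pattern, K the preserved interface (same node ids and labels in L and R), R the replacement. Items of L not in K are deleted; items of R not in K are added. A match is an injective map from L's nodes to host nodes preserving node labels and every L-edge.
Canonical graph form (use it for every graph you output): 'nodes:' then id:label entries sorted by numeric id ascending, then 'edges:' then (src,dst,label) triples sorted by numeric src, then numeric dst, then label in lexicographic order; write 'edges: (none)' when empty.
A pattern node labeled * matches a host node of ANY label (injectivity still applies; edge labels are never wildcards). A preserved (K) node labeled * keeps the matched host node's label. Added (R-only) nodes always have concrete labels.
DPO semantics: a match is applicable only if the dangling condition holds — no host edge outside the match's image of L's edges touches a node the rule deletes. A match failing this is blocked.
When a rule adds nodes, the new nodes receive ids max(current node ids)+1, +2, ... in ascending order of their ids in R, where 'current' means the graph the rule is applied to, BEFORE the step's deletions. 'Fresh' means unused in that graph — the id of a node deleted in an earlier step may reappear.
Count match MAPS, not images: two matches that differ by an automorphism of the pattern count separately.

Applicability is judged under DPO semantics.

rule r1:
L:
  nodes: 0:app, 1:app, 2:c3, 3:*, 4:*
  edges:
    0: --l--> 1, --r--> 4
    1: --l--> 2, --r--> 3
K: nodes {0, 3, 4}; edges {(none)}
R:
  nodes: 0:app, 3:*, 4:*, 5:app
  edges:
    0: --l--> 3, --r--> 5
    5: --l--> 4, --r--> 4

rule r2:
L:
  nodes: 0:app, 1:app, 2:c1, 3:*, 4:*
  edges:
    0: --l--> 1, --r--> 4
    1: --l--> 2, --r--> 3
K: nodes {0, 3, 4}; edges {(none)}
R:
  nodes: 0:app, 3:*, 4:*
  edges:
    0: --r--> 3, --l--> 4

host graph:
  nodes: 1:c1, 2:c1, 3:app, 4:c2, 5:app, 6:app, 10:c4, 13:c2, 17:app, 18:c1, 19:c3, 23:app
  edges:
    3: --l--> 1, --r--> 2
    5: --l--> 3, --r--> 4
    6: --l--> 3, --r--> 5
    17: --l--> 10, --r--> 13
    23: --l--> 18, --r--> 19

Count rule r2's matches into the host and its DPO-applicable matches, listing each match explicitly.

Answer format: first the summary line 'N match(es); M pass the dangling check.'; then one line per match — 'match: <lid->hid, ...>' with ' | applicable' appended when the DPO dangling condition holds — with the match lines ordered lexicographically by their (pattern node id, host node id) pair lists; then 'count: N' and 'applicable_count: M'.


2 match(es); 0 pass the dangling check.
match: 0->5, 1->3, 2->1, 3->2, 4->4
match: 0->6, 1->3, 2->1, 3->2, 4->5
count: 2
applicable_count: 0


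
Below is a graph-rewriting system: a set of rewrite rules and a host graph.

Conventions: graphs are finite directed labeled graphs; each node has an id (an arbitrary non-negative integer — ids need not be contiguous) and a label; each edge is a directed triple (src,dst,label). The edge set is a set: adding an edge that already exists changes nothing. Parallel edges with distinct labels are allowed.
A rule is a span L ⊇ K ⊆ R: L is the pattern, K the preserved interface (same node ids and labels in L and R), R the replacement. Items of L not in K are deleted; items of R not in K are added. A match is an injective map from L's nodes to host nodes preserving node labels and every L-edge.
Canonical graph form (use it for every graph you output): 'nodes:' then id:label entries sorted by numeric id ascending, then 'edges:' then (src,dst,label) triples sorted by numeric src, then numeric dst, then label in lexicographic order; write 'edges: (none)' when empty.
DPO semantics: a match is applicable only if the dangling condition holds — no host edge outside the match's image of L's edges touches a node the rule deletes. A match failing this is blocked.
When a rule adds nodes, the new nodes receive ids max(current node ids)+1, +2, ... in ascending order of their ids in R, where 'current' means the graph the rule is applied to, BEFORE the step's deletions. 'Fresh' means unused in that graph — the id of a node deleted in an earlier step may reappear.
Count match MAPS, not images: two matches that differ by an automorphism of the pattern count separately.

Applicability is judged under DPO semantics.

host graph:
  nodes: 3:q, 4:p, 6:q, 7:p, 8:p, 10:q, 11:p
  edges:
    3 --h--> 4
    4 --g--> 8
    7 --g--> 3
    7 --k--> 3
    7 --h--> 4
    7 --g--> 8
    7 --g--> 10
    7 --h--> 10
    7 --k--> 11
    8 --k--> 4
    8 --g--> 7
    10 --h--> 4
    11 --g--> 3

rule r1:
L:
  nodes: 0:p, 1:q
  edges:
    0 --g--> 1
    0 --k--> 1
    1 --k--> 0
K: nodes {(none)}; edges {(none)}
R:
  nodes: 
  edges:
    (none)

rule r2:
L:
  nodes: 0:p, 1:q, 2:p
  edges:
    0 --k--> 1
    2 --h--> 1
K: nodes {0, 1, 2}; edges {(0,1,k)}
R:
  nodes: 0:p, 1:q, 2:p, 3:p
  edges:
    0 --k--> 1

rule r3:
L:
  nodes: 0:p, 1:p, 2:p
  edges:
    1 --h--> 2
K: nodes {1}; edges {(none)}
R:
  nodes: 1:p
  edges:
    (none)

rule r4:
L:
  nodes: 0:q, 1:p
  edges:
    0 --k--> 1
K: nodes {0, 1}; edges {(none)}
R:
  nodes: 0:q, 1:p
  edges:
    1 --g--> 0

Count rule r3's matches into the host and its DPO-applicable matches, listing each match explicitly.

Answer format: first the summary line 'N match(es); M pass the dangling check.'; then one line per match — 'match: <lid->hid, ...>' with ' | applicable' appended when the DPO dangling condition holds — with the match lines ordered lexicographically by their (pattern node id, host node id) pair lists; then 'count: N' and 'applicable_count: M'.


2 match(es); 0 pass the dangling check.
match: 0->8, 1->7, 2->4
match: 0->11, 1->7, 2->4
count: 2
applicable_count: 0


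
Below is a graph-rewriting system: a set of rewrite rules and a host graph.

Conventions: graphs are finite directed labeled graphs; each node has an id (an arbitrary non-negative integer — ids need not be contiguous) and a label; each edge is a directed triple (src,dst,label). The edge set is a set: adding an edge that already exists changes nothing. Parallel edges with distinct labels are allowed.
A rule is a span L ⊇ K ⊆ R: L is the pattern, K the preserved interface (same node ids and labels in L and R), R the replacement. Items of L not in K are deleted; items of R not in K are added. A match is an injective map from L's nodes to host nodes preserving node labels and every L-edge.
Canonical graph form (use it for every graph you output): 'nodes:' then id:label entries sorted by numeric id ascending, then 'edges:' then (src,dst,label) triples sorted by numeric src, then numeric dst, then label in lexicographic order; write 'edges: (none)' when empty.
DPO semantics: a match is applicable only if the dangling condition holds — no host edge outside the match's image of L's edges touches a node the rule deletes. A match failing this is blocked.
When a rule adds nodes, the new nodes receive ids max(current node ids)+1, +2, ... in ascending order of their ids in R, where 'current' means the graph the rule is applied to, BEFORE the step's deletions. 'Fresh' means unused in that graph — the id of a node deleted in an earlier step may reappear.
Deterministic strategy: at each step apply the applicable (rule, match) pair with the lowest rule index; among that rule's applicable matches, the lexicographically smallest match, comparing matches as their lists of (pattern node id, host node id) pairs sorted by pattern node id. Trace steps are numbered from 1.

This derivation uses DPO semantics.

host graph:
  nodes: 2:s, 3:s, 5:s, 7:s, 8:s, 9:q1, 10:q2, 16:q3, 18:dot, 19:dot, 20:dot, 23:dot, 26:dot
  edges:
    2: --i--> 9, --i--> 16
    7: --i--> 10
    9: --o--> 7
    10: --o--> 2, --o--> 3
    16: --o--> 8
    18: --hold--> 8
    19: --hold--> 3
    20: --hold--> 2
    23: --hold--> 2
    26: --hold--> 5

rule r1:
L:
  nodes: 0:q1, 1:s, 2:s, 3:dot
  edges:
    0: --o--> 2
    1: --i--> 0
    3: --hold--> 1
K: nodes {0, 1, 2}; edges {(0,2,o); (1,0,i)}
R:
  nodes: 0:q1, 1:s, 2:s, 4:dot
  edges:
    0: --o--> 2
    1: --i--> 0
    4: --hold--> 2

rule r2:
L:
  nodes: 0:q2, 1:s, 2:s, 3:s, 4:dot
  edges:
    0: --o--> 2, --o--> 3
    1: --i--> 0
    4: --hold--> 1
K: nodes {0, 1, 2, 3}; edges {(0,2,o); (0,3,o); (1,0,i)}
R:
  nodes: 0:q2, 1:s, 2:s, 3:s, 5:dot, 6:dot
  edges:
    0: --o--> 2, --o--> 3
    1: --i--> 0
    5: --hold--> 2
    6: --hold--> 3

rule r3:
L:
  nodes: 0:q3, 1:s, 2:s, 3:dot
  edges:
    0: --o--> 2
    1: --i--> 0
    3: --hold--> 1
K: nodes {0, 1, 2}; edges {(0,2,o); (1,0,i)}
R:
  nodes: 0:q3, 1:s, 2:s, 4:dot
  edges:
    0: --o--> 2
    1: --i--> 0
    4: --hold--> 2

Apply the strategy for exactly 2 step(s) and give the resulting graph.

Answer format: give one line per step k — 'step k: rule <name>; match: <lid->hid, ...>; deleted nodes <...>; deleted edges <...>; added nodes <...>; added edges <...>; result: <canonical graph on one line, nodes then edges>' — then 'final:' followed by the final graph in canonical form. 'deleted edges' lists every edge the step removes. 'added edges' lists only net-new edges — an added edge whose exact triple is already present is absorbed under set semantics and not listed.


step 1: rule r1; match: 0->9, 1->2, 2->7, 3->20; deleted nodes 20; deleted edges (20,2,hold); added nodes 27; added edges (27,7,hold); result: nodes: 2:s, 3:s, 5:s, 7:s, 8:s, 9:q1, 10:q2, 16:q3, 18:dot, 19:dot, 23:dot, 26:dot, 27:dot edges: (2,9,i); (2,16,i); (7,10,i); (9,7,o); (10,2,o); (10,3,o); (16,8,o); (18,8,hold); (19,3,hold); (23,2,hold); (26,5,hold); (27,7,hold)
step 2: rule r1; match: 0->9, 1->2, 2->7, 3->23; deleted nodes 23; deleted edges (23,2,hold); added nodes 28; added edges (28,7,hold); result: nodes: 2:s, 3:s, 5:s, 7:s, 8:s, 9:q1, 10:q2, 16:q3, 18:dot, 19:dot, 26:dot, 27:dot, 28:dot edges: (2,9,i); (2,16,i); (7,10,i); (9,7,o); (10,2,o); (10,3,o); (16,8,o); (18,8,hold); (19,3,hold); (26,5,hold); (27,7,hold); (28,7,hold)
final:
nodes: 2:s, 3:s, 5:s, 7:s, 8:s, 9:q1, 10:q2, 16:q3, 18:dot, 19:dot, 26:dot, 27:dot, 28:dot
edges: (2,9,i); (2,16,i); (7,10,i); (9,7,o); (10,2,o); (10,3,o); (16,8,o); (18,8,hold); (19,3,hold); (26,5,hold); (27,7,hold); (28,7,hold)


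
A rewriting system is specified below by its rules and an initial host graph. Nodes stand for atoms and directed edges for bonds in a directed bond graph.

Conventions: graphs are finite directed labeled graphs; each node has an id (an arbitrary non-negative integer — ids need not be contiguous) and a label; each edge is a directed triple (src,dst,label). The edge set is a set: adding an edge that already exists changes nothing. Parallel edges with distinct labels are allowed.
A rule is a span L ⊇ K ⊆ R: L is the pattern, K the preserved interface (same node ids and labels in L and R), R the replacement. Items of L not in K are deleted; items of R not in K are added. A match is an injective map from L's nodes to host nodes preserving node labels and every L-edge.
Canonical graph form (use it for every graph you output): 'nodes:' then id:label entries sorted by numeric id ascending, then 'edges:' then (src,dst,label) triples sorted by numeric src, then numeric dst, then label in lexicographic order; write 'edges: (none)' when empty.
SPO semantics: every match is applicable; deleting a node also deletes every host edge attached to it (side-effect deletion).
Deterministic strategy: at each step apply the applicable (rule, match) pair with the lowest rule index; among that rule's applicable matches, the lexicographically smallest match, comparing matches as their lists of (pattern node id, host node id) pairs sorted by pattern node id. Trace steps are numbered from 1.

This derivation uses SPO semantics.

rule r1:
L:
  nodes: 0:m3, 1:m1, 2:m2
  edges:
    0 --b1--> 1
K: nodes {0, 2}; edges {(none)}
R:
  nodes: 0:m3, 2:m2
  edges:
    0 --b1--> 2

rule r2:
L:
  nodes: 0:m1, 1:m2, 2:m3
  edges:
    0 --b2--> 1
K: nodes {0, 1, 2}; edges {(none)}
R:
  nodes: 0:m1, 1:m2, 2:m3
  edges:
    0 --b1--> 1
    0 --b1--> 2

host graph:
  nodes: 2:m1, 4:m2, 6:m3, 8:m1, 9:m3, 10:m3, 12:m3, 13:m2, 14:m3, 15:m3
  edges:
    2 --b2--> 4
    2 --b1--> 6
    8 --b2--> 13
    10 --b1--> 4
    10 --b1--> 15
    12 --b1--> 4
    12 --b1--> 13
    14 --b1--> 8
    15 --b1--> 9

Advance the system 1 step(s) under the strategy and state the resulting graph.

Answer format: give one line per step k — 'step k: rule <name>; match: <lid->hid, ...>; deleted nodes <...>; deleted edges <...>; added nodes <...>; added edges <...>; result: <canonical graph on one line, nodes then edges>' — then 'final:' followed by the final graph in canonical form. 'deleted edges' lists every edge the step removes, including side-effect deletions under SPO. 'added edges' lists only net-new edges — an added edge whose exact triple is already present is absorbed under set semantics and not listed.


step 1: rule r1; match: 0->14, 1->8, 2->4; deleted nodes 8; deleted edges (8,13,b2); (14,8,b1); added nodes (none); added edges (14,4,b1); result: nodes: 2:m1, 4:m2, 6:m3, 9:m3, 10:m3, 12:m3, 13:m2, 14:m3, 15:m3 edges: (2,4,b2); (2,6,b1); (10,4,b1); (10,15,b1); (12,4,b1); (12,13,b1); (14,4,b1); (15,9,b1)
final:
nodes: 2:m1, 4:m2, 6:m3, 9:m3, 10:m3, 12:m3, 13:m2, 14:m3, 15:m3
edges: (2,4,b2); (2,6,b1); (10,4,b1); (10,15,b1); (12,4,b1); (12,13,b1); (14,4,b1); (15,9,b1)


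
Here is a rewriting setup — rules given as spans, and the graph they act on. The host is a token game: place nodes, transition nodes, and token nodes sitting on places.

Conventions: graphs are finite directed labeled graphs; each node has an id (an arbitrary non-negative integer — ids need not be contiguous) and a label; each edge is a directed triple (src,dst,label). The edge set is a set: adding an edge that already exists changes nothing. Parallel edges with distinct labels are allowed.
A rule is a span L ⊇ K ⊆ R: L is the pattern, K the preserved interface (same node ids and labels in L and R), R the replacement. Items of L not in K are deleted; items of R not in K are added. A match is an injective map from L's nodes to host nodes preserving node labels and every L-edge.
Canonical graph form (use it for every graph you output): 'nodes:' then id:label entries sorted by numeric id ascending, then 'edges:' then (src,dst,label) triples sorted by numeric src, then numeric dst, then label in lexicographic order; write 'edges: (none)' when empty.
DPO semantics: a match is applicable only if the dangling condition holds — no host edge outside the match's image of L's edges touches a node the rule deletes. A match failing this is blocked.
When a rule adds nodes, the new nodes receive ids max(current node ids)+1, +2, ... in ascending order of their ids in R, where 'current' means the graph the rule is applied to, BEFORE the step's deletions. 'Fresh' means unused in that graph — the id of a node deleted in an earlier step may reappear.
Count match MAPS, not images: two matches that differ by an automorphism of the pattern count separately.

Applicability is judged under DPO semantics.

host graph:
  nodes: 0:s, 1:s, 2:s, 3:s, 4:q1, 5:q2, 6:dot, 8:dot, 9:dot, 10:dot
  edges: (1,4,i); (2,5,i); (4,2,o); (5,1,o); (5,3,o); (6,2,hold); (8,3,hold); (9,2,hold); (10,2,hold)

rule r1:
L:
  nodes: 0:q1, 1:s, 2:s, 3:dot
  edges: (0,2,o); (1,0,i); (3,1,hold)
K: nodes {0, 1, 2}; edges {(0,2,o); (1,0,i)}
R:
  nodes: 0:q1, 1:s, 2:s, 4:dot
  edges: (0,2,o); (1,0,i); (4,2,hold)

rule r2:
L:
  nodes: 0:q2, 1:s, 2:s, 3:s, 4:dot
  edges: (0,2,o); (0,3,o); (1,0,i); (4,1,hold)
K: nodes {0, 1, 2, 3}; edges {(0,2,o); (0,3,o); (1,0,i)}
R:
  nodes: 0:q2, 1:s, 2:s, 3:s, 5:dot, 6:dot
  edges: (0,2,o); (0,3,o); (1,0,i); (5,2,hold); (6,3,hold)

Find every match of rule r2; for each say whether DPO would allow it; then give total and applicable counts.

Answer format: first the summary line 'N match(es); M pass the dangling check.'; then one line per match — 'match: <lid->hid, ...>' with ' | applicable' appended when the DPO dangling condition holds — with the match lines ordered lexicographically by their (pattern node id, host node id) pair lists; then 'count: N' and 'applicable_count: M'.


6 match(es); 6 pass the dangling check.
match: 0->5, 1->2, 2->1, 3->3, 4->6 | applicable
match: 0->5, 1->2, 2->1, 3->3, 4->9 | applicable
match: 0->5, 1->2, 2->1, 3->3, 4->10 | applicable
match: 0->5, 1->2, 2->3, 3->1, 4->6 | applicable
match: 0->5, 1->2, 2->3, 3->1, 4->9 | applicable
match: 0->5, 1->2, 2->3, 3->1, 4->10 | applicable
count: 6
applicable_count: 6


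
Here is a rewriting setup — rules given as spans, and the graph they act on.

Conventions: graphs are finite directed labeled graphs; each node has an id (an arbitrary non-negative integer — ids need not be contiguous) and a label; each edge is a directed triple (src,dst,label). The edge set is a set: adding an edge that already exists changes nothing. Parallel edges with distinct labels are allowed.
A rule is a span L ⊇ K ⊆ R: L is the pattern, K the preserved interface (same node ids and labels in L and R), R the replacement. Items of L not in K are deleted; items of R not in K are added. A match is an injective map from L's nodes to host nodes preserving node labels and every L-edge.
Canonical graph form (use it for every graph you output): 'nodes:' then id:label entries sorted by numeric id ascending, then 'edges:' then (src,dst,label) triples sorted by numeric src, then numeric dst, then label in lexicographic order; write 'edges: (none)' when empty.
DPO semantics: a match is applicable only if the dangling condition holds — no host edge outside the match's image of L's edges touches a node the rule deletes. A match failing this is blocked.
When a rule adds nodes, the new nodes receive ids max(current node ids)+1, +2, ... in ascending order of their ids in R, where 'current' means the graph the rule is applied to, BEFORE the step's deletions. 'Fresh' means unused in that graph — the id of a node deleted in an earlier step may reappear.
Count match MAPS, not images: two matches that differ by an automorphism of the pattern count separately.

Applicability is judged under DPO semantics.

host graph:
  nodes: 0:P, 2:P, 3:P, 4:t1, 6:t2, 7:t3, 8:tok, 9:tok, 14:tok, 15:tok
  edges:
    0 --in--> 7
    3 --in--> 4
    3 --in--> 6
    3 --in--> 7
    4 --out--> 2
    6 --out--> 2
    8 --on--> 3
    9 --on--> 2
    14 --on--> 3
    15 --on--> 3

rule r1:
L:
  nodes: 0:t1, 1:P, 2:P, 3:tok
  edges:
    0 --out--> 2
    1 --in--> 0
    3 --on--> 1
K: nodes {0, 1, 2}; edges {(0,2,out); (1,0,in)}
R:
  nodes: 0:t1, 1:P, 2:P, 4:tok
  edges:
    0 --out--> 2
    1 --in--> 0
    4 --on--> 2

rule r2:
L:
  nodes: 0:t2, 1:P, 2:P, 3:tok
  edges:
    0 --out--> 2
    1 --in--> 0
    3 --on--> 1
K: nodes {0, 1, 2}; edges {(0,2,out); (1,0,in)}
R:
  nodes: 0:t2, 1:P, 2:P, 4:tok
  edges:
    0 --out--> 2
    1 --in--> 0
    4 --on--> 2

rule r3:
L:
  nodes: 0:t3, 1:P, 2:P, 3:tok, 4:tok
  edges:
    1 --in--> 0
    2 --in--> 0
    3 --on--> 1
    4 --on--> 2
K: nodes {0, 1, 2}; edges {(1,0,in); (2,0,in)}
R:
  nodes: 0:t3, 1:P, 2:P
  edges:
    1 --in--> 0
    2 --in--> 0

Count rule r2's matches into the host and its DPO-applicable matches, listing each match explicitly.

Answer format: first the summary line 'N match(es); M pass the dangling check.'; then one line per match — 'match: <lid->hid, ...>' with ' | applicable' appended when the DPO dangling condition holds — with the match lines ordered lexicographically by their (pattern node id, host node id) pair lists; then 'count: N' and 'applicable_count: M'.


3 match(es); 3 pass the dangling check.
match: 0->6, 1->3, 2->2, 3->8 | applicable
match: 0->6, 1->3, 2->2, 3->14 | applicable
match: 0->6, 1->3, 2->2, 3->15 | applicable
count: 3
applicable_count: 3


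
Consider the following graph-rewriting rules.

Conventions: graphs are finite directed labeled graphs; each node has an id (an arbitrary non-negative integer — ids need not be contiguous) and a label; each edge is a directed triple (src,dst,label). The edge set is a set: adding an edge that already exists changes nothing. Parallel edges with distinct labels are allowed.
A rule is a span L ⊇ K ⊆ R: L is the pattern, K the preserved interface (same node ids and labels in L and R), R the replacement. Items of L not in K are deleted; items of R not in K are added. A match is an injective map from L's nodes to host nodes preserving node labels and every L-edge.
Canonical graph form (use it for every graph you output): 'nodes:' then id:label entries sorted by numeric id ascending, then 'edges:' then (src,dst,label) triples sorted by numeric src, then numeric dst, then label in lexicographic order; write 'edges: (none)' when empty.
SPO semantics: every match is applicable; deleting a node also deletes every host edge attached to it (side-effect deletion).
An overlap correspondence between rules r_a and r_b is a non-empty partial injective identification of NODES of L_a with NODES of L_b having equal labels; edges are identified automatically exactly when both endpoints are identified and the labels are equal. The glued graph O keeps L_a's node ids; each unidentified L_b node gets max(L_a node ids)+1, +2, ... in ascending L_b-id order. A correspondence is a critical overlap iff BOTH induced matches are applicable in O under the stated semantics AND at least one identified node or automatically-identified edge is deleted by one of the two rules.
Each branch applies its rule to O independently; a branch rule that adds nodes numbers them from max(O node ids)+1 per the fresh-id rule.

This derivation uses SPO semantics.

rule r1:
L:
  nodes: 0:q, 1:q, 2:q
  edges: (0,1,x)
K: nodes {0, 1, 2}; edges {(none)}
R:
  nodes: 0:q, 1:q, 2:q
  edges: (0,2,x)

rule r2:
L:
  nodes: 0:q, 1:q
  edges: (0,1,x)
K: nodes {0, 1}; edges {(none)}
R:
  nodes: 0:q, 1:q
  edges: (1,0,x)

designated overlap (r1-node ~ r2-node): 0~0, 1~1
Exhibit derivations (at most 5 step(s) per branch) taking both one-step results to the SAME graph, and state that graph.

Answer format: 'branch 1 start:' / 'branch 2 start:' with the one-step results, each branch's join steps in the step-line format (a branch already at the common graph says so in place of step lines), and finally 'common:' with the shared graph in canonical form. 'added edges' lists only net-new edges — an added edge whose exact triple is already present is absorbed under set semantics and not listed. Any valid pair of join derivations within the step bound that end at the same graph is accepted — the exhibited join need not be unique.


branch 1 start:
nodes: 0:q, 1:q, 2:q
edges: (0,2,x)
branch 2 start:
nodes: 0:q, 1:q, 2:q
edges: (1,0,x)
branch 1 step 1: rule r1; match: 0->0, 1->2, 2->1; deleted nodes (none); deleted edges (0,2,x); added nodes (none); added edges (0,1,x); result: nodes: 0:q, 1:q, 2:q edges: (0,1,x)
branch 2 step 1: rule r2; match: 0->1, 1->0; deleted nodes (none); deleted edges (1,0,x); added nodes (none); added edges (0,1,x); result: nodes: 0:q, 1:q, 2:q edges: (0,1,x)
common:
nodes: 0:q, 1:q, 2:q
edges: (0,1,x)


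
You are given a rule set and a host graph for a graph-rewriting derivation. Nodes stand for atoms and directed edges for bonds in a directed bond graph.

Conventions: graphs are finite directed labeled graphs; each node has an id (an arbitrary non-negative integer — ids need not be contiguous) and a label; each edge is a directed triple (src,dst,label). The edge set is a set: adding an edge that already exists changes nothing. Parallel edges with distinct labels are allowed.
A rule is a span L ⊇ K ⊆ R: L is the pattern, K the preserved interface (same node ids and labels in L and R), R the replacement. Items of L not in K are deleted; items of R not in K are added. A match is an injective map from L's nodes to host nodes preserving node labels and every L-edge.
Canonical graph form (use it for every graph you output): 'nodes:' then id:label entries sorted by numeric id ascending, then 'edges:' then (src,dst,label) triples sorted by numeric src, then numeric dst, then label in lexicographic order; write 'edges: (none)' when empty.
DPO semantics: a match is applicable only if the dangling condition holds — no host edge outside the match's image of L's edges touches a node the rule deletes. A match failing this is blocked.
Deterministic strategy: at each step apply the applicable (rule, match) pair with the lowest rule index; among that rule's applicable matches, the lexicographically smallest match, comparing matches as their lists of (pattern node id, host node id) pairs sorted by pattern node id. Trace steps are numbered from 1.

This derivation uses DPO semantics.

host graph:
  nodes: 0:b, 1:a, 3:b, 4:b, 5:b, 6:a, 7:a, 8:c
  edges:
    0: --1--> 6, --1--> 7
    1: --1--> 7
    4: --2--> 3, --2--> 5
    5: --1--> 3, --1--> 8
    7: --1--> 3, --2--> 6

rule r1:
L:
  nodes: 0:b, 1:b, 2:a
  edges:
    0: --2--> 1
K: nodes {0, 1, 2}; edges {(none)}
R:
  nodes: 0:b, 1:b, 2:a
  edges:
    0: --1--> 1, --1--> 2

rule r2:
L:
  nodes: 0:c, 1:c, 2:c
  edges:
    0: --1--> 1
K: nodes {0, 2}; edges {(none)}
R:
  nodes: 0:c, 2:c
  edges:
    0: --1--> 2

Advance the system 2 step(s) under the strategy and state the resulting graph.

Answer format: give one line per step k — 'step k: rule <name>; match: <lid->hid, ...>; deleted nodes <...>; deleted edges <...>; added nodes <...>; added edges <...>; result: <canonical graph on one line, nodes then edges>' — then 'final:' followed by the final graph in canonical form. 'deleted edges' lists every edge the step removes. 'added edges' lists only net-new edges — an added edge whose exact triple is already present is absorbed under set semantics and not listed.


step 1: rule r1; match: 0->4, 1->3, 2->1; deleted nodes (none); deleted edges (4,3,2); added nodes (none); added edges (4,1,1); (4,3,1); result: nodes: 0:b, 1:a, 3:b, 4:b, 5:b, 6:a, 7:a, 8:c edges: (0,6,1); (0,7,1); (1,7,1); (4,1,1); (4,3,1); (4,5,2); (5,3,1); (5,8,1); (7,3,1); (7,6,2)
step 2: rule r1; match: 0->4, 1->5, 2->1; deleted nodes (none); deleted edges (4,5,2); added nodes (none); added edges (4,5,1); result: nodes: 0:b, 1:a, 3:b, 4:b, 5:b, 6:a, 7:a, 8:c edges: (0,6,1); (0,7,1); (1,7,1); (4,1,1); (4,3,1); (4,5,1); (5,3,1); (5,8,1); (7,3,1); (7,6,2)
final:
nodes: 0:b, 1:a, 3:b, 4:b, 5:b, 6:a, 7:a, 8:c
edges: (0,6,1); (0,7,1); (1,7,1); (4,1,1); (4,3,1); (4,5,1); (5,3,1); (5,8,1); (7,3,1); (7,6,2)
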